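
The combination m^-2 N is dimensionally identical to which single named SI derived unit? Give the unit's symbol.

N = kg·m·s⁻².
Combining: m⁻²·N = m⁻² · (kg·m·s⁻²) = kg·m⁻¹·s⁻².
kg·m⁻¹·s⁻² is the base-SI form of the pascal.

Pa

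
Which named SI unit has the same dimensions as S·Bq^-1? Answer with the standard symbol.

F

S = 1/Ω (conductance is reciprocal resistance),
    = kg⁻¹·m⁻²·s³·A².
Bq = 1/s = s⁻¹ (activity is decays per second).
So Bq⁻¹ = s.
Combining: S·Bq⁻¹ = (kg⁻¹·m⁻²·s³·A²) · s = kg⁻¹·m⁻²·s⁴·A².
kg⁻¹·m⁻²·s⁴·A² is the base-SI form of the farad.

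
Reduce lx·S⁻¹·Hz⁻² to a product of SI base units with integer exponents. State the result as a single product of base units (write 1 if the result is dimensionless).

lx = lm/m² (illuminance = luminous flux per area),
    = m⁻²·cd.
S = 1/Ω (conductance is reciprocal resistance),
    = kg⁻¹·m⁻²·s³·A².
So S⁻¹ = kg·m²·s⁻³·A⁻².
Hz = 1/s = s⁻¹ (frequency is cycles per second).
So Hz⁻² = s².
Combining: lx·S⁻¹·Hz⁻² = (m⁻²·cd) · (kg·m²·s⁻³·A⁻²) · s² = kg·s⁻¹·A⁻²·cd.

kg·s⁻¹·A⁻²·cd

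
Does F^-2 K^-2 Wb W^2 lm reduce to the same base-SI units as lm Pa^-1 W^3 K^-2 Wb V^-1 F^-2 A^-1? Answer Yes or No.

No

Left side:
  F = C/V (capacitance = charge per voltage),
      = A·s/(kg·m²·s⁻³·A⁻¹) (substituting C and V),
      = kg⁻¹·m⁻²·s⁴·A².
  So F⁻² = kg²·m⁴·s⁻⁸·A⁻⁴.
  Wb = V·s (flux: a volt is a weber per second),
      = kg·m²·s⁻²·A⁻¹.
  W = J/s (power = energy per time),
      = kg·m²·s⁻³.
  So W² = kg²·m⁴·s⁻⁶.
  lm = cd·sr = cd (luminous flux; sr is dimensionless).
  Combining: F⁻²·K⁻²·Wb·W²·lm = (kg²·m⁴·s⁻⁸·A⁻⁴) · K⁻² · (kg·m²·s⁻²·A⁻¹) · (kg²·m⁴·s⁻⁶) · cd = kg⁵·m¹⁰·s⁻¹⁶·A⁻⁵·K⁻²·cd.
Right side:
  lm = cd.
  Pa = kg·m⁻¹·s⁻².
  So Pa⁻¹ = kg⁻¹·m·s².
  W = kg·m²·s⁻³.
  So W³ = kg³·m⁶·s⁻⁹.
  Wb = kg·m²·s⁻²·A⁻¹.
  V = kg·m²·s⁻³·A⁻¹.
  So V⁻¹ = kg⁻¹·m⁻²·s³·A.
  F = kg⁻¹·m⁻²·s⁴·A².
  So F⁻² = kg²·m⁴·s⁻⁸·A⁻⁴.
  Combining: lm·Pa⁻¹·W³·K⁻²·Wb·V⁻¹·F⁻²·A⁻¹ = cd · (kg⁻¹·m·s²) · (kg³·m⁶·s⁻⁹) · K⁻² · (kg·m²·s⁻²·A⁻¹) · (kg⁻¹·m⁻²·s³·A) · (kg²·m⁴·s⁻⁸·A⁻⁴) · A⁻¹ = kg⁴·m¹¹·s⁻¹⁴·A⁻⁵·K⁻²·cd.
Left is kg⁵·m¹⁰·s⁻¹⁶·A⁻⁵·K⁻²·cd; right is kg⁴·m¹¹·s⁻¹⁴·A⁻⁵·K⁻²·cd — different.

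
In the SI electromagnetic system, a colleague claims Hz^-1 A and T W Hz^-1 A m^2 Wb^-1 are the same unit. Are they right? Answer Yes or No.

Left side:
  Hz = 1/s = s⁻¹ (frequency is cycles per second).
  So Hz⁻¹ = s.
  Combining: Hz⁻¹·A = s · A = s·A.
Right side:
  T = kg·s⁻²·A⁻¹.
  W = kg·m²·s⁻³.
  Hz = s⁻¹.
  So Hz⁻¹ = s.
  Wb = kg·m²·s⁻²·A⁻¹.
  So Wb⁻¹ = kg⁻¹·m⁻²·s²·A.
  Combining: T·W·Hz⁻¹·A·m²·Wb⁻¹ = (kg·s⁻²·A⁻¹) · (kg·m²·s⁻³) · s · A · m² · (kg⁻¹·m⁻²·s²·A) = kg·m²·s⁻²·A.
Left is s·A; right is kg·m²·s⁻²·A — different.

No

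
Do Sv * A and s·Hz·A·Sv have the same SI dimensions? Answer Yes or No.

Yes

Left side:
  Sv = J/kg (equivalent dose = energy per mass),
      = m²·s⁻².
  Combining: Sv·A = (m²·s⁻²) · A = m²·s⁻²·A.
Right side:
  Hz = 1/s = s⁻¹ (frequency is cycles per second).
  Sv = J/kg (equivalent dose = energy per mass),
      = m²·s⁻².
  Combining: s·Hz·A·Sv = s · s⁻¹ · A · (m²·s⁻²) = m²·s⁻²·A.
Both reduce to m²·s⁻²·A.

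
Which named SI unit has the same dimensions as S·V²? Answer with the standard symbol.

S = kg⁻¹·m⁻²·s³·A².
V = kg·m²·s⁻³·A⁻¹.
So V² = kg²·m⁴·s⁻⁶·A⁻².
Combining: S·V² = (kg⁻¹·m⁻²·s³·A²) · (kg²·m⁴·s⁻⁶·A⁻²) = kg·m²·s⁻³.
kg·m²·s⁻³ is the base-SI form of the watt.

W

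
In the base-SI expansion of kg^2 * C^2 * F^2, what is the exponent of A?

C = A·s = s·A (charge = current × time).
So C² = s²·A².
F = C/V (capacitance = charge per voltage),
    = A·s/(kg·m²·s⁻³·A⁻¹) (substituting C and V),
    = kg⁻¹·m⁻²·s⁴·A².
So F² = kg⁻²·m⁻⁴·s⁸·A⁴.
Combining: kg²·C²·F² = kg² · (s²·A²) · (kg⁻²·m⁻⁴·s⁸·A⁴) = m⁻⁴·s¹⁰·A⁶.
The exponent of A is 6.

6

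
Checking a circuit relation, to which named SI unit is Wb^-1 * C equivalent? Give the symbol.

Wb = V·s (flux: a volt is a weber per second),
    = kg·m²·s⁻²·A⁻¹.
So Wb⁻¹ = kg⁻¹·m⁻²·s²·A.
C = A·s = s·A (charge = current × time).
Combining: Wb⁻¹·C = (kg⁻¹·m⁻²·s²·A) · (s·A) = kg⁻¹·m⁻²·s³·A².
kg⁻¹·m⁻²·s³·A² is the base-SI form of the siemens.

S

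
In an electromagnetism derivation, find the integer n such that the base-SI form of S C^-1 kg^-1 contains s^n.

2

S = 1/Ω (conductance is reciprocal resistance),
    = kg⁻¹·m⁻²·s³·A².
C = A·s = s·A (charge = current × time).
So C⁻¹ = s⁻¹·A⁻¹.
Combining: S·C⁻¹·kg⁻¹ = (kg⁻¹·m⁻²·s³·A²) · (s⁻¹·A⁻¹) · kg⁻¹ = kg⁻²·m⁻²·s²·A.
The exponent of s is 2.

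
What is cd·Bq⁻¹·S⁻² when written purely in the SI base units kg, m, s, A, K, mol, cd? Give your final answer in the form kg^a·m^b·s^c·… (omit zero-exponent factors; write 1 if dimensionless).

Bq = 1/s = s⁻¹ (activity is decays per second).
So Bq⁻¹ = s.
S = 1/Ω (conductance is reciprocal resistance),
    = kg⁻¹·m⁻²·s³·A².
So S⁻² = kg²·m⁴·s⁻⁶·A⁻⁴.
Combining: cd·Bq⁻¹·S⁻² = cd · s · (kg²·m⁴·s⁻⁶·A⁻⁴) = kg²·m⁴·s⁻⁵·A⁻⁴·cd.

kg²·m⁴·s⁻⁵·A⁻⁴·cd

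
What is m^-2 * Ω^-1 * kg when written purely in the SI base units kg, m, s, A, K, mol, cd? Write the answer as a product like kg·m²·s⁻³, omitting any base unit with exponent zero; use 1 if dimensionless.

Ω = kg·m²·s⁻³·A⁻².
So Ω⁻¹ = kg⁻¹·m⁻²·s³·A².
Combining: m⁻²·Ω⁻¹·kg = m⁻² · (kg⁻¹·m⁻²·s³·A²) · kg = m⁻⁴·s³·A².

m⁻⁴·s³·A²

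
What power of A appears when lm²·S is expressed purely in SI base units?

2

lm = cd·sr = cd (luminous flux; sr is dimensionless).
So lm² = cd².
S = 1/Ω (conductance is reciprocal resistance),
    = kg⁻¹·m⁻²·s³·A².
Combining: lm²·S = cd² · (kg⁻¹·m⁻²·s³·A²) = kg⁻¹·m⁻²·s³·A²·cd².
The exponent of A is 2.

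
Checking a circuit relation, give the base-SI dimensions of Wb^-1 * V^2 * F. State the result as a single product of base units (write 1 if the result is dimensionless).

Wb = kg·m²·s⁻²·A⁻¹.
So Wb⁻¹ = kg⁻¹·m⁻²·s²·A.
V = kg·m²·s⁻³·A⁻¹.
So V² = kg²·m⁴·s⁻⁶·A⁻².
F = kg⁻¹·m⁻²·s⁴·A².
Combining: Wb⁻¹·V²·F = (kg⁻¹·m⁻²·s²·A) · (kg²·m⁴·s⁻⁶·A⁻²) · (kg⁻¹·m⁻²·s⁴·A²) = A.

A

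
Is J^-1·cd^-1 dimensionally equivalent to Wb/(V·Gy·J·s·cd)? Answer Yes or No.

Left side:
  J = kg·m²·s⁻².
  So J⁻¹ = kg⁻¹·m⁻²·s².
  Combining: J⁻¹·cd⁻¹ = (kg⁻¹·m⁻²·s²) · cd⁻¹ = kg⁻¹·m⁻²·s²·cd⁻¹.
Right side:
  V = kg·m²·s⁻³·A⁻¹.
  So V⁻¹ = kg⁻¹·m⁻²·s³·A.
  Gy = m²·s⁻².
  So Gy⁻¹ = m⁻²·s².
  J = kg·m²·s⁻².
  So J⁻¹ = kg⁻¹·m⁻²·s².
  Wb = kg·m²·s⁻²·A⁻¹.
  Combining: V⁻¹·Gy⁻¹·J⁻¹·s⁻¹·Wb·cd⁻¹ = (kg⁻¹·m⁻²·s³·A) · (m⁻²·s²) · (kg⁻¹·m⁻²·s²) · s⁻¹ · (kg·m²·s⁻²·A⁻¹) · cd⁻¹ = kg⁻¹·m⁻⁴·s⁴·cd⁻¹.
Left is kg⁻¹·m⁻²·s²·cd⁻¹; right is kg⁻¹·m⁻⁴·s⁴·cd⁻¹ — different.

No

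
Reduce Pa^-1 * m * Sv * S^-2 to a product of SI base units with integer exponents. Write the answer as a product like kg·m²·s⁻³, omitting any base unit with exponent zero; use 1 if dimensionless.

kg·m⁸·s⁻⁶·A⁻⁴

Pa = kg·m⁻¹·s⁻².
So Pa⁻¹ = kg⁻¹·m·s².
Sv = m²·s⁻².
S = kg⁻¹·m⁻²·s³·A².
So S⁻² = kg²·m⁴·s⁻⁶·A⁻⁴.
Combining: Pa⁻¹·m·Sv·S⁻² = (kg⁻¹·m·s²) · m · (m²·s⁻²) · (kg²·m⁴·s⁻⁶·A⁻⁴) = kg·m⁸·s⁻⁶·A⁻⁴.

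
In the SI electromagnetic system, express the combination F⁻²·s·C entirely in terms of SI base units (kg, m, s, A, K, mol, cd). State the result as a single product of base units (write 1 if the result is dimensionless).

kg²·m⁴·s⁻⁶·A⁻³

F = C/V (capacitance = charge per voltage),
    = A·s/(kg·m²·s⁻³·A⁻¹) (substituting C and V),
    = kg⁻¹·m⁻²·s⁴·A².
So F⁻² = kg²·m⁴·s⁻⁸·A⁻⁴.
C = A·s = s·A (charge = current × time).
Combining: F⁻²·s·C = (kg²·m⁴·s⁻⁸·A⁻⁴) · s · (s·A) = kg²·m⁴·s⁻⁶·A⁻³.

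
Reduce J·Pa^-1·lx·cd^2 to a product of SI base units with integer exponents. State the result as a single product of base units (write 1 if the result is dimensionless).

m·cd³

J = kg·m²·s⁻².
Pa = kg·m⁻¹·s⁻².
So Pa⁻¹ = kg⁻¹·m·s².
lx = m⁻²·cd.
Combining: J·Pa⁻¹·lx·cd² = (kg·m²·s⁻²) · (kg⁻¹·m·s²) · (m⁻²·cd) · cd² = m·cd³.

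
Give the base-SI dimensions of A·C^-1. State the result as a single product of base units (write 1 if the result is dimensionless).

s⁻¹

C = A·s = s·A (charge = current × time).
So C⁻¹ = s⁻¹·A⁻¹.
Combining: A·C⁻¹ = A · (s⁻¹·A⁻¹) = s⁻¹.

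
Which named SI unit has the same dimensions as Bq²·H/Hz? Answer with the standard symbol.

Hz = 1/s = s⁻¹ (frequency is cycles per second).
So Hz⁻¹ = s.
Bq = 1/s = s⁻¹ (activity is decays per second).
So Bq² = s⁻².
H = Wb/A (inductance = flux per current),
    = kg·m²·s⁻²·A⁻².
Combining: Hz⁻¹·Bq²·H = s · s⁻² · (kg·m²·s⁻²·A⁻²) = kg·m²·s⁻³·A⁻².
kg·m²·s⁻³·A⁻² is the base-SI form of the ohm.

Ω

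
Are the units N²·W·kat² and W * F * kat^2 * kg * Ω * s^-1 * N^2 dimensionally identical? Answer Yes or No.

Left side:
  N = kg·m·s⁻².
  So N² = kg²·m²·s⁻⁴.
  W = kg·m²·s⁻³.
  kat = s⁻¹·mol.
  So kat² = s⁻²·mol².
  Combining: N²·W·kat² = (kg²·m²·s⁻⁴) · (kg·m²·s⁻³) · (s⁻²·mol²) = kg³·m⁴·s⁻⁹·mol².
Right side:
  W = J/s (power = energy per time),
      = kg·m²·s⁻³.
  F = C/V (capacitance = charge per voltage),
      = A·s/(kg·m²·s⁻³·A⁻¹) (substituting C and V),
      = kg⁻¹·m⁻²·s⁴·A².
  kat = mol/s = s⁻¹·mol (catalytic activity).
  So kat² = s⁻²·mol².
  Ω = V/A (resistance = voltage per current),
      = kg·m²·s⁻³·A⁻².
  N = kg·m/s² = kg·m·s⁻² (force = mass × acceleration).
  So N² = kg²·m²·s⁻⁴.
  Combining: W·F·kat²·kg·Ω·s⁻¹·N² = (kg·m²·s⁻³) · (kg⁻¹·m⁻²·s⁴·A²) · (s⁻²·mol²) · kg · (kg·m²·s⁻³·A⁻²) · s⁻¹ · (kg²·m²·s⁻⁴) = kg⁴·m⁴·s⁻⁹·mol².
Left is kg³·m⁴·s⁻⁹·mol²; right is kg⁴·m⁴·s⁻⁹·mol² — different.

No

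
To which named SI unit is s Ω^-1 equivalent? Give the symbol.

Ω = V/A (resistance = voltage per current),
    = kg·m²·s⁻³·A⁻².
So Ω⁻¹ = kg⁻¹·m⁻²·s³·A².
Combining: s·Ω⁻¹ = s · (kg⁻¹·m⁻²·s³·A²) = kg⁻¹·m⁻²·s⁴·A².
kg⁻¹·m⁻²·s⁴·A² is the base-SI form of the farad.

F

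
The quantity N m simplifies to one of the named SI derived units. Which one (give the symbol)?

N = kg·m/s² = kg·m·s⁻² (force = mass × acceleration).
Combining: N·m = (kg·m·s⁻²) · m = kg·m²·s⁻².
kg·m²·s⁻² is the base-SI form of the joule.

J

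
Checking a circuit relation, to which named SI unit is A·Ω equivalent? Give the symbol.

V

Ω = kg·m²·s⁻³·A⁻².
Combining: A·Ω = A · (kg·m²·s⁻³·A⁻²) = kg·m²·s⁻³·A⁻¹.
kg·m²·s⁻³·A⁻¹ is the base-SI form of the volt.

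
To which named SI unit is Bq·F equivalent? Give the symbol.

Bq = s⁻¹.
F = kg⁻¹·m⁻²·s⁴·A².
Combining: Bq·F = s⁻¹ · (kg⁻¹·m⁻²·s⁴·A²) = kg⁻¹·m⁻²·s³·A².
kg⁻¹·m⁻²·s³·A² is the base-SI form of the siemens.

S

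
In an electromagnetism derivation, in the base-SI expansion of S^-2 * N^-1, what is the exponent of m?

S = kg⁻¹·m⁻²·s³·A².
So S⁻² = kg²·m⁴·s⁻⁶·A⁻⁴.
N = kg·m·s⁻².
So N⁻¹ = kg⁻¹·m⁻¹·s².
Combining: S⁻²·N⁻¹ = (kg²·m⁴·s⁻⁶·A⁻⁴) · (kg⁻¹·m⁻¹·s²) = kg·m³·s⁻⁴·A⁻⁴.
The exponent of m is 3.

3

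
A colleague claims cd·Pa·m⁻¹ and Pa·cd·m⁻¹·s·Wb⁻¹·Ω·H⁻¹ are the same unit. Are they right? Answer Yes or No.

Left side:
  Pa = N/m² (pressure = force per area),
      = kg·m⁻¹·s⁻².
  Combining: cd·Pa·m⁻¹ = cd · (kg·m⁻¹·s⁻²) · m⁻¹ = kg·m⁻²·s⁻²·cd.
Right side:
  Pa = kg·m⁻¹·s⁻².
  Wb = kg·m²·s⁻²·A⁻¹.
  So Wb⁻¹ = kg⁻¹·m⁻²·s²·A.
  Ω = kg·m²·s⁻³·A⁻².
  H = kg·m²·s⁻²·A⁻².
  So H⁻¹ = kg⁻¹·m⁻²·s²·A².
  Combining: Pa·cd·m⁻¹·s·Wb⁻¹·Ω·H⁻¹ = (kg·m⁻¹·s⁻²) · cd · m⁻¹ · s · (kg⁻¹·m⁻²·s²·A) · (kg·m²·s⁻³·A⁻²) · (kg⁻¹·m⁻²·s²·A²) = m⁻⁴·A·cd.
Left is kg·m⁻²·s⁻²·cd; right is m⁻⁴·A·cd — different.

No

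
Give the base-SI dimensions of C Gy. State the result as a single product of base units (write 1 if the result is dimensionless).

C = s·A.
Gy = m²·s⁻².
Combining: C·Gy = (s·A) · (m²·s⁻²) = m²·s⁻¹·A.

m²·s⁻¹·A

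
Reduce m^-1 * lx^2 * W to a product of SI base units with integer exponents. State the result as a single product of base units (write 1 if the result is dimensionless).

lx = lm/m² (illuminance = luminous flux per area),
    = m⁻²·cd.
So lx² = m⁻⁴·cd².
W = J/s (power = energy per time),
    = kg·m²·s⁻³.
Combining: m⁻¹·lx²·W = m⁻¹ · (m⁻⁴·cd²) · (kg·m²·s⁻³) = kg·m⁻³·s⁻³·cd².

kg·m⁻³·s⁻³·cd²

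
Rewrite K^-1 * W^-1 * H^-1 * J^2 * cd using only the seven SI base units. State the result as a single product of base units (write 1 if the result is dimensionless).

W = kg·m²·s⁻³.
So W⁻¹ = kg⁻¹·m⁻²·s³.
H = kg·m²·s⁻²·A⁻².
So H⁻¹ = kg⁻¹·m⁻²·s²·A².
J = kg·m²·s⁻².
So J² = kg²·m⁴·s⁻⁴.
Combining: K⁻¹·W⁻¹·H⁻¹·J²·cd = K⁻¹ · (kg⁻¹·m⁻²·s³) · (kg⁻¹·m⁻²·s²·A²) · (kg²·m⁴·s⁻⁴) · cd = s·A²·K⁻¹·cd.

s·A²·K⁻¹·cd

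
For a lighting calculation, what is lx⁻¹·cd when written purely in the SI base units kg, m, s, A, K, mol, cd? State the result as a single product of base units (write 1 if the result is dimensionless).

lx = m⁻²·cd.
So lx⁻¹ = m²·cd⁻¹.
Combining: lx⁻¹·cd = (m²·cd⁻¹) · cd = m².

m²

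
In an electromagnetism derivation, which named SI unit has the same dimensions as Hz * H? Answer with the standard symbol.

Ω

Hz = 1/s = s⁻¹ (frequency is cycles per second).
H = Wb/A (inductance = flux per current),
    = kg·m²·s⁻²·A⁻².
Combining: Hz·H = s⁻¹ · (kg·m²·s⁻²·A⁻²) = kg·m²·s⁻³·A⁻².
kg·m²·s⁻³·A⁻² is the base-SI form of the ohm.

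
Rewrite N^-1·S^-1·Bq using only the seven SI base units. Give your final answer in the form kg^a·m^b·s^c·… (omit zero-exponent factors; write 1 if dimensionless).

N = kg·m·s⁻².
So N⁻¹ = kg⁻¹·m⁻¹·s².
S = kg⁻¹·m⁻²·s³·A².
So S⁻¹ = kg·m²·s⁻³·A⁻².
Bq = s⁻¹.
Combining: N⁻¹·S⁻¹·Bq = (kg⁻¹·m⁻¹·s²) · (kg·m²·s⁻³·A⁻²) · s⁻¹ = m·s⁻²·A⁻².

m·s⁻²·A⁻²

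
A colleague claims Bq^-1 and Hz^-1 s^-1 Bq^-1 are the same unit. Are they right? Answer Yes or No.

Left side:
  Bq = 1/s = s⁻¹ (activity is decays per second).
  So Bq⁻¹ = s.
Right side:
  Hz = 1/s = s⁻¹ (frequency is cycles per second).
  So Hz⁻¹ = s.
  Bq = 1/s = s⁻¹ (activity is decays per second).
  So Bq⁻¹ = s.
  Combining: Hz⁻¹·s⁻¹·Bq⁻¹ = s · s⁻¹ · s = s.
Both reduce to s.

Yes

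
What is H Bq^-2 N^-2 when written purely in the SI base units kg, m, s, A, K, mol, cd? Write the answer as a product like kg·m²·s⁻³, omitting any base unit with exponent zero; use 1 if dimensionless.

H = Wb/A (inductance = flux per current),
    = kg·m²·s⁻²·A⁻².
Bq = 1/s = s⁻¹ (activity is decays per second).
So Bq⁻² = s².
N = kg·m/s² = kg·m·s⁻² (force = mass × acceleration).
So N⁻² = kg⁻²·m⁻²·s⁴.
Combining: H·Bq⁻²·N⁻² = (kg·m²·s⁻²·A⁻²) · s² · (kg⁻²·m⁻²·s⁴) = kg⁻¹·s⁴·A⁻².

kg⁻¹·s⁴·A⁻²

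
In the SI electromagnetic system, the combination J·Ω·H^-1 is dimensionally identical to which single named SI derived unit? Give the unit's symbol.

W

J = kg·m²·s⁻².
Ω = kg·m²·s⁻³·A⁻².
H = kg·m²·s⁻²·A⁻².
So H⁻¹ = kg⁻¹·m⁻²·s²·A².
Combining: J·Ω·H⁻¹ = (kg·m²·s⁻²) · (kg·m²·s⁻³·A⁻²) · (kg⁻¹·m⁻²·s²·A²) = kg·m²·s⁻³.
kg·m²·s⁻³ is the base-SI form of the watt.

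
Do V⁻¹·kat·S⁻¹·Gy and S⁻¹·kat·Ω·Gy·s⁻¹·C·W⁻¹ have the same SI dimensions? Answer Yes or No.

Left side:
  V = W/A (potential = power per current),
      = kg·m²·s⁻³·A⁻¹.
  So V⁻¹ = kg⁻¹·m⁻²·s³·A.
  kat = mol/s = s⁻¹·mol (catalytic activity).
  S = 1/Ω (conductance is reciprocal resistance),
      = kg⁻¹·m⁻²·s³·A².
  So S⁻¹ = kg·m²·s⁻³·A⁻².
  Gy = J/kg (absorbed dose = energy per mass),
      = m²·s⁻².
  Combining: V⁻¹·kat·S⁻¹·Gy = (kg⁻¹·m⁻²·s³·A) · (s⁻¹·mol) · (kg·m²·s⁻³·A⁻²) · (m²·s⁻²) = m²·s⁻³·A⁻¹·mol.
Right side:
  S = kg⁻¹·m⁻²·s³·A².
  So S⁻¹ = kg·m²·s⁻³·A⁻².
  kat = s⁻¹·mol.
  Ω = kg·m²·s⁻³·A⁻².
  Gy = m²·s⁻².
  C = s·A.
  W = kg·m²·s⁻³.
  So W⁻¹ = kg⁻¹·m⁻²·s³.
  Combining: S⁻¹·kat·Ω·Gy·s⁻¹·C·W⁻¹ = (kg·m²·s⁻³·A⁻²) · (s⁻¹·mol) · (kg·m²·s⁻³·A⁻²) · (m²·s⁻²) · s⁻¹ · (s·A) · (kg⁻¹·m⁻²·s³) = kg·m⁴·s⁻⁶·A⁻³·mol.
Left is m²·s⁻³·A⁻¹·mol; right is kg·m⁴·s⁻⁶·A⁻³·mol — different.

No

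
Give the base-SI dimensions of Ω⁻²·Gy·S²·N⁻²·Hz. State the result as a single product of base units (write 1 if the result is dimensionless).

Ω = kg·m²·s⁻³·A⁻².
So Ω⁻² = kg⁻²·m⁻⁴·s⁶·A⁴.
Gy = m²·s⁻².
S = kg⁻¹·m⁻²·s³·A².
So S² = kg⁻²·m⁻⁴·s⁶·A⁴.
N = kg·m·s⁻².
So N⁻² = kg⁻²·m⁻²·s⁴.
Hz = s⁻¹.
Combining: Ω⁻²·Gy·S²·N⁻²·Hz = (kg⁻²·m⁻⁴·s⁶·A⁴) · (m²·s⁻²) · (kg⁻²·m⁻⁴·s⁶·A⁴) · (kg⁻²·m⁻²·s⁴) · s⁻¹ = kg⁻⁶·m⁻⁸·s¹³·A⁸.

kg⁻⁶·m⁻⁸·s¹³·A⁸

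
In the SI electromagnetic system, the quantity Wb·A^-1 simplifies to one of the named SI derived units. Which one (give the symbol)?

H

Wb = kg·m²·s⁻²·A⁻¹.
Combining: Wb·A⁻¹ = (kg·m²·s⁻²·A⁻¹) · A⁻¹ = kg·m²·s⁻²·A⁻².
kg·m²·s⁻²·A⁻² is the base-SI form of the henry.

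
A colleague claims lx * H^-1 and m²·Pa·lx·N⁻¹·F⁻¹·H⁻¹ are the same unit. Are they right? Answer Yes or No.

Left side:
  lx = lm/m² (illuminance = luminous flux per area),
      = m⁻²·cd.
  H = Wb/A (inductance = flux per current),
      = kg·m²·s⁻²·A⁻².
  So H⁻¹ = kg⁻¹·m⁻²·s²·A².
  Combining: lx·H⁻¹ = (m⁻²·cd) · (kg⁻¹·m⁻²·s²·A²) = kg⁻¹·m⁻⁴·s²·A²·cd.
Right side:
  Pa = N/m² (pressure = force per area),
      = kg·m⁻¹·s⁻².
  lx = lm/m² (illuminance = luminous flux per area),
      = m⁻²·cd.
  N = kg·m/s² = kg·m·s⁻² (force = mass × acceleration).
  So N⁻¹ = kg⁻¹·m⁻¹·s².
  F = C/V (capacitance = charge per voltage),
      = A·s/(kg·m²·s⁻³·A⁻¹) (substituting C and V),
      = kg⁻¹·m⁻²·s⁴·A².
  So F⁻¹ = kg·m²·s⁻⁴·A⁻².
  H = Wb/A (inductance = flux per current),
      = kg·m²·s⁻²·A⁻².
  So H⁻¹ = kg⁻¹·m⁻²·s²·A².
  Combining: m²·Pa·lx·N⁻¹·F⁻¹·H⁻¹ = m² · (kg·m⁻¹·s⁻²) · (m⁻²·cd) · (kg⁻¹·m⁻¹·s²) · (kg·m²·s⁻⁴·A⁻²) · (kg⁻¹·m⁻²·s²·A²) = m⁻²·s⁻²·cd.
Left is kg⁻¹·m⁻⁴·s²·A²·cd; right is m⁻²·s⁻²·cd — different.

No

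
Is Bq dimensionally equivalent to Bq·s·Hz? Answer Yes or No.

Left side:
  Bq = 1/s = s⁻¹ (activity is decays per second).
Right side:
  Bq = 1/s = s⁻¹ (activity is decays per second).
  Hz = 1/s = s⁻¹ (frequency is cycles per second).
  Combining: Bq·s·Hz = s⁻¹ · s · s⁻¹ = s⁻¹.
Both reduce to s⁻¹.

Yes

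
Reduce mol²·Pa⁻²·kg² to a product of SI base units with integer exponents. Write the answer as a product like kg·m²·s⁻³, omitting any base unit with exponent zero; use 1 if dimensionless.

Pa = N/m² (pressure = force per area),
    = kg·m⁻¹·s⁻².
So Pa⁻² = kg⁻²·m²·s⁴.
Combining: mol²·Pa⁻²·kg² = mol² · (kg⁻²·m²·s⁴) · kg² = m²·s⁴·mol².

m²·s⁴·mol²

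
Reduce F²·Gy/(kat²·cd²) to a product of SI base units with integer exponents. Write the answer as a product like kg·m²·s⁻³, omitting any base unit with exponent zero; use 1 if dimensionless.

F = kg⁻¹·m⁻²·s⁴·A².
So F² = kg⁻²·m⁻⁴·s⁸·A⁴.
kat = s⁻¹·mol.
So kat⁻² = s²·mol⁻².
Gy = m²·s⁻².
Combining: F²·kat⁻²·cd⁻²·Gy = (kg⁻²·m⁻⁴·s⁸·A⁴) · (s²·mol⁻²) · cd⁻² · (m²·s⁻²) = kg⁻²·m⁻²·s⁸·A⁴·mol⁻²·cd⁻².

kg⁻²·m⁻²·s⁸·A⁴·mol⁻²·cd⁻²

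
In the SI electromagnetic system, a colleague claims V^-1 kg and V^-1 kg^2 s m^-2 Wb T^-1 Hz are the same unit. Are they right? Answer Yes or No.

No

Left side:
  V = W/A (potential = power per current),
      = kg·m²·s⁻³·A⁻¹.
  So V⁻¹ = kg⁻¹·m⁻²·s³·A.
  Combining: V⁻¹·kg = (kg⁻¹·m⁻²·s³·A) · kg = m⁻²·s³·A.
Right side:
  V = W/A (potential = power per current),
      = kg·m²·s⁻³·A⁻¹.
  So V⁻¹ = kg⁻¹·m⁻²·s³·A.
  Wb = V·s (flux: a volt is a weber per second),
      = kg·m²·s⁻²·A⁻¹.
  T = Wb/m² (flux density = flux per area),
      = kg·s⁻²·A⁻¹.
  So T⁻¹ = kg⁻¹·s²·A.
  Hz = 1/s = s⁻¹ (frequency is cycles per second).
  Combining: V⁻¹·kg²·s·m⁻²·Wb·T⁻¹·Hz = (kg⁻¹·m⁻²·s³·A) · kg² · s · m⁻² · (kg·m²·s⁻²·A⁻¹) · (kg⁻¹·s²·A) · s⁻¹ = kg·m⁻²·s³·A.
Left is m⁻²·s³·A; right is kg·m⁻²·s³·A — different.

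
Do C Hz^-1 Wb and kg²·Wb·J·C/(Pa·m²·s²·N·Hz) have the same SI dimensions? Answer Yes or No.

No

Left side:
  C = A·s = s·A (charge = current × time).
  Hz = 1/s = s⁻¹ (frequency is cycles per second).
  So Hz⁻¹ = s.
  Wb = V·s (flux: a volt is a weber per second),
      = kg·m²·s⁻²·A⁻¹.
  Combining: C·Hz⁻¹·Wb = (s·A) · s · (kg·m²·s⁻²·A⁻¹) = kg·m².
Right side:
  Pa = N/m² (pressure = force per area),
      = kg·m⁻¹·s⁻².
  So Pa⁻¹ = kg⁻¹·m·s².
  N = kg·m/s² = kg·m·s⁻² (force = mass × acceleration).
  So N⁻¹ = kg⁻¹·m⁻¹·s².
  Hz = 1/s = s⁻¹ (frequency is cycles per second).
  So Hz⁻¹ = s.
  Wb = V·s (flux: a volt is a weber per second),
      = kg·m²·s⁻²·A⁻¹.
  J = N·m (work = force × distance),
      = kg·m²·s⁻².
  C = A·s = s·A (charge = current × time).
  Combining: Pa⁻¹·m⁻²·s⁻²·N⁻¹·kg²·Hz⁻¹·Wb·J·C = (kg⁻¹·m·s²) · m⁻² · s⁻² · (kg⁻¹·m⁻¹·s²) · kg² · s · (kg·m²·s⁻²·A⁻¹) · (kg·m²·s⁻²) · (s·A) = kg²·m².
Left is kg·m²; right is kg²·m² — different.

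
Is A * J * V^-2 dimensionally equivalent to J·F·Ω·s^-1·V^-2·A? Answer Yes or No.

Yes

Left side:
  J = kg·m²·s⁻².
  V = kg·m²·s⁻³·A⁻¹.
  So V⁻² = kg⁻²·m⁻⁴·s⁶·A².
  Combining: A·J·V⁻² = A · (kg·m²·s⁻²) · (kg⁻²·m⁻⁴·s⁶·A²) = kg⁻¹·m⁻²·s⁴·A³.
Right side:
  J = kg·m²·s⁻².
  F = kg⁻¹·m⁻²·s⁴·A².
  Ω = kg·m²·s⁻³·A⁻².
  V = kg·m²·s⁻³·A⁻¹.
  So V⁻² = kg⁻²·m⁻⁴·s⁶·A².
  Combining: J·F·Ω·s⁻¹·V⁻²·A = (kg·m²·s⁻²) · (kg⁻¹·m⁻²·s⁴·A²) · (kg·m²·s⁻³·A⁻²) · s⁻¹ · (kg⁻²·m⁻⁴·s⁶·A²) · A = kg⁻¹·m⁻²·s⁴·A³.
Both reduce to kg⁻¹·m⁻²·s⁴·A³.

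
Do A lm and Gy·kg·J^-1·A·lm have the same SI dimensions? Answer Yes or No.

Yes

Left side:
  lm = cd·sr = cd (luminous flux; sr is dimensionless).
  Combining: A·lm = A · cd = A·cd.
Right side:
  Gy = J/kg (absorbed dose = energy per mass),
      = m²·s⁻².
  J = N·m (work = force × distance),
      = kg·m²·s⁻².
  So J⁻¹ = kg⁻¹·m⁻²·s².
  lm = cd·sr = cd (luminous flux; sr is dimensionless).
  Combining: Gy·kg·J⁻¹·A·lm = (m²·s⁻²) · kg · (kg⁻¹·m⁻²·s²) · A · cd = A·cd.
Both reduce to A·cd.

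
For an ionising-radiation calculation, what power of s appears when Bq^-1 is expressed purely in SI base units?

1

Bq = 1/s = s⁻¹ (activity is decays per second).
So Bq⁻¹ = s.
The exponent of s is 1.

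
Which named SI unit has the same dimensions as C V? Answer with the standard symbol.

J

C = s·A.
V = kg·m²·s⁻³·A⁻¹.
Combining: C·V = (s·A) · (kg·m²·s⁻³·A⁻¹) = kg·m²·s⁻².
kg·m²·s⁻² is the base-SI form of the joule.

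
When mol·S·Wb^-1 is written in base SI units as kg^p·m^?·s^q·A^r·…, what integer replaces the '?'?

-4

S = 1/Ω (conductance is reciprocal resistance),
    = kg⁻¹·m⁻²·s³·A².
Wb = V·s (flux: a volt is a weber per second),
    = kg·m²·s⁻²·A⁻¹.
So Wb⁻¹ = kg⁻¹·m⁻²·s²·A.
Combining: mol·S·Wb⁻¹ = mol · (kg⁻¹·m⁻²·s³·A²) · (kg⁻¹·m⁻²·s²·A) = kg⁻²·m⁻⁴·s⁵·A³·mol.
The exponent of m is -4.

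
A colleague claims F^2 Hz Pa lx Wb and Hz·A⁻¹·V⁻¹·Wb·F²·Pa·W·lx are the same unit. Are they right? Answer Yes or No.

Yes

Left side:
  F = C/V (capacitance = charge per voltage),
      = A·s/(kg·m²·s⁻³·A⁻¹) (substituting C and V),
      = kg⁻¹·m⁻²·s⁴·A².
  So F² = kg⁻²·m⁻⁴·s⁸·A⁴.
  Hz = 1/s = s⁻¹ (frequency is cycles per second).
  Pa = N/m² (pressure = force per area),
      = kg·m⁻¹·s⁻².
  lx = lm/m² (illuminance = luminous flux per area),
      = m⁻²·cd.
  Wb = V·s (flux: a volt is a weber per second),
      = kg·m²·s⁻²·A⁻¹.
  Combining: F²·Hz·Pa·lx·Wb = (kg⁻²·m⁻⁴·s⁸·A⁴) · s⁻¹ · (kg·m⁻¹·s⁻²) · (m⁻²·cd) · (kg·m²·s⁻²·A⁻¹) = m⁻⁵·s³·A³·cd.
Right side:
  Hz = s⁻¹.
  V = kg·m²·s⁻³·A⁻¹.
  So V⁻¹ = kg⁻¹·m⁻²·s³·A.
  Wb = kg·m²·s⁻²·A⁻¹.
  F = kg⁻¹·m⁻²·s⁴·A².
  So F² = kg⁻²·m⁻⁴·s⁸·A⁴.
  Pa = kg·m⁻¹·s⁻².
  W = kg·m²·s⁻³.
  lx = m⁻²·cd.
  Combining: Hz·A⁻¹·V⁻¹·Wb·F²·Pa·W·lx = s⁻¹ · A⁻¹ · (kg⁻¹·m⁻²·s³·A) · (kg·m²·s⁻²·A⁻¹) · (kg⁻²·m⁻⁴·s⁸·A⁴) · (kg·m⁻¹·s⁻²) · (kg·m²·s⁻³) · (m⁻²·cd) = m⁻⁵·s³·A³·cd.
Both reduce to m⁻⁵·s³·A³·cd.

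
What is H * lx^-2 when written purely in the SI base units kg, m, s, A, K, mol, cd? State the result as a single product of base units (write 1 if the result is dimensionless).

H = kg·m²·s⁻²·A⁻².
lx = m⁻²·cd.
So lx⁻² = m⁴·cd⁻².
Combining: H·lx⁻² = (kg·m²·s⁻²·A⁻²) · (m⁴·cd⁻²) = kg·m⁶·s⁻²·A⁻²·cd⁻².

kg·m⁶·s⁻²·A⁻²·cd⁻²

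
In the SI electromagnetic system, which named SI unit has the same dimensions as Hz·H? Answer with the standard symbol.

Ω

Hz = 1/s = s⁻¹ (frequency is cycles per second).
H = Wb/A (inductance = flux per current),
    = kg·m²·s⁻²·A⁻².
Combining: Hz·H = s⁻¹ · (kg·m²·s⁻²·A⁻²) = kg·m²·s⁻³·A⁻².
kg·m²·s⁻³·A⁻² is the base-SI form of the ohm.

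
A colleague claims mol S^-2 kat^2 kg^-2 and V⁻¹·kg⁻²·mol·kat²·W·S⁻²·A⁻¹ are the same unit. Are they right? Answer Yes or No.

Left side:
  S = kg⁻¹·m⁻²·s³·A².
  So S⁻² = kg²·m⁴·s⁻⁶·A⁻⁴.
  kat = s⁻¹·mol.
  So kat² = s⁻²·mol².
  Combining: mol·S⁻²·kat²·kg⁻² = mol · (kg²·m⁴·s⁻⁶·A⁻⁴) · (s⁻²·mol²) · kg⁻² = m⁴·s⁻⁸·A⁻⁴·mol³.
Right side:
  V = W/A (potential = power per current),
      = kg·m²·s⁻³·A⁻¹.
  So V⁻¹ = kg⁻¹·m⁻²·s³·A.
  kat = mol/s = s⁻¹·mol (catalytic activity).
  So kat² = s⁻²·mol².
  W = J/s (power = energy per time),
      = kg·m²·s⁻³.
  S = 1/Ω (conductance is reciprocal resistance),
      = kg⁻¹·m⁻²·s³·A².
  So S⁻² = kg²·m⁴·s⁻⁶·A⁻⁴.
  Combining: V⁻¹·kg⁻²·mol·kat²·W·S⁻²·A⁻¹ = (kg⁻¹·m⁻²·s³·A) · kg⁻² · mol · (s⁻²·mol²) · (kg·m²·s⁻³) · (kg²·m⁴·s⁻⁶·A⁻⁴) · A⁻¹ = m⁴·s⁻⁸·A⁻⁴·mol³.
Both reduce to m⁴·s⁻⁸·A⁻⁴·mol³.

Yes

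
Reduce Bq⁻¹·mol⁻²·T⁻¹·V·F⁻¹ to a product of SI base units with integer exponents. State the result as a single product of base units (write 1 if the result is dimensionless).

Bq = 1/s = s⁻¹ (activity is decays per second).
So Bq⁻¹ = s.
T = Wb/m² (flux density = flux per area),
    = kg·s⁻²·A⁻¹.
So T⁻¹ = kg⁻¹·s²·A.
V = W/A (potential = power per current),
    = kg·m²·s⁻³·A⁻¹.
F = C/V (capacitance = charge per voltage),
    = A·s/(kg·m²·s⁻³·A⁻¹) (substituting C and V),
    = kg⁻¹·m⁻²·s⁴·A².
So F⁻¹ = kg·m²·s⁻⁴·A⁻².
Combining: Bq⁻¹·mol⁻²·T⁻¹·V·F⁻¹ = s · mol⁻² · (kg⁻¹·s²·A) · (kg·m²·s⁻³·A⁻¹) · (kg·m²·s⁻⁴·A⁻²) = kg·m⁴·s⁻⁴·A⁻²·mol⁻².

kg·m⁴·s⁻⁴·A⁻²·mol⁻²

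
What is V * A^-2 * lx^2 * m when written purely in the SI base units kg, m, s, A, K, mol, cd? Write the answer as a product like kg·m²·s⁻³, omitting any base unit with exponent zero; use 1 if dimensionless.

kg·m⁻¹·s⁻³·A⁻³·cd²

V = kg·m²·s⁻³·A⁻¹.
lx = m⁻²·cd.
So lx² = m⁻⁴·cd².
Combining: V·A⁻²·lx²·m = (kg·m²·s⁻³·A⁻¹) · A⁻² · (m⁻⁴·cd²) · m = kg·m⁻¹·s⁻³·A⁻³·cd².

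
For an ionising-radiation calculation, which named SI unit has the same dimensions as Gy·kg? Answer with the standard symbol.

J

Gy = m²·s⁻².
Combining: Gy·kg = (m²·s⁻²) · kg = kg·m²·s⁻².
kg·m²·s⁻² is the base-SI form of the joule.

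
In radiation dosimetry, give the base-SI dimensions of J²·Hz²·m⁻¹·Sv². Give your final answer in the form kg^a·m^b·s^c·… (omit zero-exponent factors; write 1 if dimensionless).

J = kg·m²·s⁻².
So J² = kg²·m⁴·s⁻⁴.
Hz = s⁻¹.
So Hz² = s⁻².
Sv = m²·s⁻².
So Sv² = m⁴·s⁻⁴.
Combining: J²·Hz²·m⁻¹·Sv² = (kg²·m⁴·s⁻⁴) · s⁻² · m⁻¹ · (m⁴·s⁻⁴) = kg²·m⁷·s⁻¹⁰.

kg²·m⁷·s⁻¹⁰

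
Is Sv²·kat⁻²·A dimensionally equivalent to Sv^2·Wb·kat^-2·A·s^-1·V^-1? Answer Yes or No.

Left side:
  Sv = J/kg (equivalent dose = energy per mass),
      = m²·s⁻².
  So Sv² = m⁴·s⁻⁴.
  kat = mol/s = s⁻¹·mol (catalytic activity).
  So kat⁻² = s²·mol⁻².
  Combining: Sv²·kat⁻²·A = (m⁴·s⁻⁴) · (s²·mol⁻²) · A = m⁴·s⁻²·A·mol⁻².
Right side:
  Sv = m²·s⁻².
  So Sv² = m⁴·s⁻⁴.
  Wb = kg·m²·s⁻²·A⁻¹.
  kat = s⁻¹·mol.
  So kat⁻² = s²·mol⁻².
  V = kg·m²·s⁻³·A⁻¹.
  So V⁻¹ = kg⁻¹·m⁻²·s³·A.
  Combining: Sv²·Wb·kat⁻²·A·s⁻¹·V⁻¹ = (m⁴·s⁻⁴) · (kg·m²·s⁻²·A⁻¹) · (s²·mol⁻²) · A · s⁻¹ · (kg⁻¹·m⁻²·s³·A) = m⁴·s⁻²·A·mol⁻².
Both reduce to m⁴·s⁻²·A·mol⁻².

Yes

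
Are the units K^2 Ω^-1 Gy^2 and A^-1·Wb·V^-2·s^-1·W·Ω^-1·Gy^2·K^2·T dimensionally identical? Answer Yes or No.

Left side:
  Ω = V/A (resistance = voltage per current),
      = kg·m²·s⁻³·A⁻².
  So Ω⁻¹ = kg⁻¹·m⁻²·s³·A².
  Gy = J/kg (absorbed dose = energy per mass),
      = m²·s⁻².
  So Gy² = m⁴·s⁻⁴.
  Combining: K²·Ω⁻¹·Gy² = K² · (kg⁻¹·m⁻²·s³·A²) · (m⁴·s⁻⁴) = kg⁻¹·m²·s⁻¹·A²·K².
Right side:
  Wb = V·s (flux: a volt is a weber per second),
      = kg·m²·s⁻²·A⁻¹.
  V = W/A (potential = power per current),
      = kg·m²·s⁻³·A⁻¹.
  So V⁻² = kg⁻²·m⁻⁴·s⁶·A².
  W = J/s (power = energy per time),
      = kg·m²·s⁻³.
  Ω = V/A (resistance = voltage per current),
      = kg·m²·s⁻³·A⁻².
  So Ω⁻¹ = kg⁻¹·m⁻²·s³·A².
  Gy = J/kg (absorbed dose = energy per mass),
      = m²·s⁻².
  So Gy² = m⁴·s⁻⁴.
  T = Wb/m² (flux density = flux per area),
      = kg·s⁻²·A⁻¹.
  Combining: A⁻¹·Wb·V⁻²·s⁻¹·W·Ω⁻¹·Gy²·K²·T = A⁻¹ · (kg·m²·s⁻²·A⁻¹) · (kg⁻²·m⁻⁴·s⁶·A²) · s⁻¹ · (kg·m²·s⁻³) · (kg⁻¹·m⁻²·s³·A²) · (m⁴·s⁻⁴) · K² · (kg·s⁻²·A⁻¹) = m²·s⁻³·A·K².
Left is kg⁻¹·m²·s⁻¹·A²·K²; right is m²·s⁻³·A·K² — different.

No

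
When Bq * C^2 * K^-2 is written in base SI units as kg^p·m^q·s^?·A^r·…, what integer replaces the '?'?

1

Bq = s⁻¹.
C = s·A.
So C² = s²·A².
Combining: Bq·C²·K⁻² = s⁻¹ · (s²·A²) · K⁻² = s·A²·K⁻².
The exponent of s is 1.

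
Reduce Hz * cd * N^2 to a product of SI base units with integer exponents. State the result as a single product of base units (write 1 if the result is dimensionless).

kg²·m²·s⁻⁵·cd

Hz = 1/s = s⁻¹ (frequency is cycles per second).
N = kg·m/s² = kg·m·s⁻² (force = mass × acceleration).
So N² = kg²·m²·s⁻⁴.
Combining: Hz·cd·N² = s⁻¹ · cd · (kg²·m²·s⁻⁴) = kg²·m²·s⁻⁵·cd.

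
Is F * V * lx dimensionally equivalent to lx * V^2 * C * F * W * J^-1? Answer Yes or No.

No

Left side:
  F = C/V (capacitance = charge per voltage),
      = A·s/(kg·m²·s⁻³·A⁻¹) (substituting C and V),
      = kg⁻¹·m⁻²·s⁴·A².
  V = W/A (potential = power per current),
      = kg·m²·s⁻³·A⁻¹.
  lx = lm/m² (illuminance = luminous flux per area),
      = m⁻²·cd.
  Combining: F·V·lx = (kg⁻¹·m⁻²·s⁴·A²) · (kg·m²·s⁻³·A⁻¹) · (m⁻²·cd) = m⁻²·s·A·cd.
Right side:
  lx = m⁻²·cd.
  V = kg·m²·s⁻³·A⁻¹.
  So V² = kg²·m⁴·s⁻⁶·A⁻².
  C = s·A.
  F = kg⁻¹·m⁻²·s⁴·A².
  W = kg·m²·s⁻³.
  J = kg·m²·s⁻².
  So J⁻¹ = kg⁻¹·m⁻²·s².
  Combining: lx·V²·C·F·W·J⁻¹ = (m⁻²·cd) · (kg²·m⁴·s⁻⁶·A⁻²) · (s·A) · (kg⁻¹·m⁻²·s⁴·A²) · (kg·m²·s⁻³) · (kg⁻¹·m⁻²·s²) = kg·s⁻²·A·cd.
Left is m⁻²·s·A·cd; right is kg·s⁻²·A·cd — different.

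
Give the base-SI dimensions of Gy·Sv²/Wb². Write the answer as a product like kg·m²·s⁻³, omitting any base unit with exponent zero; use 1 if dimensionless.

kg⁻²·m²·s⁻²·A²

Gy = J/kg (absorbed dose = energy per mass),
    = m²·s⁻².
Wb = V·s (flux: a volt is a weber per second),
    = kg·m²·s⁻²·A⁻¹.
So Wb⁻² = kg⁻²·m⁻⁴·s⁴·A².
Sv = J/kg (equivalent dose = energy per mass),
    = m²·s⁻².
So Sv² = m⁴·s⁻⁴.
Combining: Gy·Wb⁻²·Sv² = (m²·s⁻²) · (kg⁻²·m⁻⁴·s⁴·A²) · (m⁴·s⁻⁴) = kg⁻²·m²·s⁻²·A².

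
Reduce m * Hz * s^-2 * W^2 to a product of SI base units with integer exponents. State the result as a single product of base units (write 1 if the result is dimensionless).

kg²·m⁵·s⁻⁹

Hz = 1/s = s⁻¹ (frequency is cycles per second).
W = J/s (power = energy per time),
    = kg·m²·s⁻³.
So W² = kg²·m⁴·s⁻⁶.
Combining: m·Hz·s⁻²·W² = m · s⁻¹ · s⁻² · (kg²·m⁴·s⁻⁶) = kg²·m⁵·s⁻⁹.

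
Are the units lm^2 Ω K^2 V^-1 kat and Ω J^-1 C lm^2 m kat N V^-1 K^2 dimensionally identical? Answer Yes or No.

No

Left side:
  lm = cd·sr = cd (luminous flux; sr is dimensionless).
  So lm² = cd².
  Ω = V/A (resistance = voltage per current),
      = kg·m²·s⁻³·A⁻².
  V = W/A (potential = power per current),
      = kg·m²·s⁻³·A⁻¹.
  So V⁻¹ = kg⁻¹·m⁻²·s³·A.
  kat = mol/s = s⁻¹·mol (catalytic activity).
  Combining: lm²·Ω·K²·V⁻¹·kat = cd² · (kg·m²·s⁻³·A⁻²) · K² · (kg⁻¹·m⁻²·s³·A) · (s⁻¹·mol) = s⁻¹·A⁻¹·K²·mol·cd².
Right side:
  Ω = V/A (resistance = voltage per current),
      = kg·m²·s⁻³·A⁻².
  J = N·m (work = force × distance),
      = kg·m²·s⁻².
  So J⁻¹ = kg⁻¹·m⁻²·s².
  C = A·s = s·A (charge = current × time).
  lm = cd·sr = cd (luminous flux; sr is dimensionless).
  So lm² = cd².
  kat = mol/s = s⁻¹·mol (catalytic activity).
  N = kg·m/s² = kg·m·s⁻² (force = mass × acceleration).
  V = W/A (potential = power per current),
      = kg·m²·s⁻³·A⁻¹.
  So V⁻¹ = kg⁻¹·m⁻²·s³·A.
  Combining: Ω·J⁻¹·C·lm²·m·kat·N·V⁻¹·K² = (kg·m²·s⁻³·A⁻²) · (kg⁻¹·m⁻²·s²) · (s·A) · cd² · m · (s⁻¹·mol) · (kg·m·s⁻²) · (kg⁻¹·m⁻²·s³·A) · K² = K²·mol·cd².
Left is s⁻¹·A⁻¹·K²·mol·cd²; right is K²·mol·cd² — different.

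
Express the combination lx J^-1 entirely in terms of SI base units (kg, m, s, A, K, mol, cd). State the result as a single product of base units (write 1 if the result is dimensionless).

lx = m⁻²·cd.
J = kg·m²·s⁻².
So J⁻¹ = kg⁻¹·m⁻²·s².
Combining: lx·J⁻¹ = (m⁻²·cd) · (kg⁻¹·m⁻²·s²) = kg⁻¹·m⁻⁴·s²·cd.

kg⁻¹·m⁻⁴·s²·cd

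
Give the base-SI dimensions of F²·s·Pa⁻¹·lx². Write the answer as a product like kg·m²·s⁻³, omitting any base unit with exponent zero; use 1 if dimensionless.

kg⁻³·m⁻⁷·s¹¹·A⁴·cd²

F = C/V (capacitance = charge per voltage),
    = A·s/(kg·m²·s⁻³·A⁻¹) (substituting C and V),
    = kg⁻¹·m⁻²·s⁴·A².
So F² = kg⁻²·m⁻⁴·s⁸·A⁴.
Pa = N/m² (pressure = force per area),
    = kg·m⁻¹·s⁻².
So Pa⁻¹ = kg⁻¹·m·s².
lx = lm/m² (illuminance = luminous flux per area),
    = m⁻²·cd.
So lx² = m⁻⁴·cd².
Combining: F²·s·Pa⁻¹·lx² = (kg⁻²·m⁻⁴·s⁸·A⁴) · s · (kg⁻¹·m·s²) · (m⁻⁴·cd²) = kg⁻³·m⁻⁷·s¹¹·A⁴·cd².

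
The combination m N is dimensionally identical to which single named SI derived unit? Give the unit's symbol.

J

N = kg·m/s² = kg·m·s⁻² (force = mass × acceleration).
Combining: m·N = m · (kg·m·s⁻²) = kg·m²·s⁻².
kg·m²·s⁻² is the base-SI form of the joule.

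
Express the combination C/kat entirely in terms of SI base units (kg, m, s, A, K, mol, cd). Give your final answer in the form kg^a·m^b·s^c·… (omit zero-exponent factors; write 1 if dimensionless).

s²·A·mol⁻¹

kat = mol/s = s⁻¹·mol (catalytic activity).
So kat⁻¹ = s·mol⁻¹.
C = A·s = s·A (charge = current × time).
Combining: kat⁻¹·C = (s·mol⁻¹) · (s·A) = s²·A·mol⁻¹.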